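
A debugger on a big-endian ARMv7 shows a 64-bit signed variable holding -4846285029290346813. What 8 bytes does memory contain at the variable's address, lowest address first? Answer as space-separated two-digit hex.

BC BE 89 71 4C DA F6 C3

Two's complement of -4846285029290346813 in 64 bits: 4846285029290346813 = 0x4341768EB325093D; invert → 0xBCBE89714CDAF6C2; add 1 → 0xBCBE89714CDAF6C3.
Split into bytes (most-significant first): BC BE 89 71 4C DA F6 C3.
Big-endian: lowest address holds the most-significant byte.
So the memory order matches the most-significant-first order: BC BE 89 71 4C DA F6 C3.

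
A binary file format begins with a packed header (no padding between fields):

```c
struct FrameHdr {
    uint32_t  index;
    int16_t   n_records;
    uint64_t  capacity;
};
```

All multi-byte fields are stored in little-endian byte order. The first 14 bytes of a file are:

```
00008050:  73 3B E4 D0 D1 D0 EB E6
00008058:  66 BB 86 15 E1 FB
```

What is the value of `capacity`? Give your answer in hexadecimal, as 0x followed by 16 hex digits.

`capacity` follows `index` (4 B), `n_records` (2 B), so it starts at offset 4 + 2 = 6 and occupies 8 bytes.
Bytes at offsets 6..13: EB E6 66 BB 86 15 E1 FB.
In little-endian order the low byte comes first in memory.
Reassemble most-significant byte first: FB E1 15 86 BB 66 E6 EB → 0xFBE11586BB66E6EB.

0xFBE11586BB66E6EB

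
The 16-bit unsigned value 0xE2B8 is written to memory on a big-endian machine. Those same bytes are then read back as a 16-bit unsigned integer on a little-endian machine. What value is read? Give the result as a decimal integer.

Stored big-endian, the bytes at ascending addresses are E2 B8.
Read back as little-endian, the first byte is least significant, giving 0xB8E2.
0xB8E2 = 47330.

47330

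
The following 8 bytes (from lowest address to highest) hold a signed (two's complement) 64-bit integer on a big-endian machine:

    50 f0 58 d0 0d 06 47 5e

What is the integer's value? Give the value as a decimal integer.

5832259168039749470

Big-endian stores the most-significant byte at the lowest address.
The bytes are already most-significant first: 0x50F058D00D06475E.
0x50F058D00D06475E = 5832259168039749470.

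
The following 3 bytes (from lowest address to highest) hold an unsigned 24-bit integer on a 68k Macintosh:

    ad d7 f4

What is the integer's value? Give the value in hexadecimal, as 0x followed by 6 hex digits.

In big-endian order the high byte comes first in memory.
The bytes are already most-significant first: 0xADD7F4.

0xADD7F4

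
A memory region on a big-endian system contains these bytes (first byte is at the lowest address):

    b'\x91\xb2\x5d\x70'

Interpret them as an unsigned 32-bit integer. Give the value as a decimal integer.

2444385648

Big-endian: lowest address holds the most-significant byte.
The bytes are already most-significant first: 0x91B25D70.
0x91B25D70 = 2444385648.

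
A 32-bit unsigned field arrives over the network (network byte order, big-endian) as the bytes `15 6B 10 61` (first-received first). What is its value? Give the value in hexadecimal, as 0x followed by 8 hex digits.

Big-endian: lowest address holds the most-significant byte.
The bytes are already most-significant first: 0x156B1061.

0x156B1061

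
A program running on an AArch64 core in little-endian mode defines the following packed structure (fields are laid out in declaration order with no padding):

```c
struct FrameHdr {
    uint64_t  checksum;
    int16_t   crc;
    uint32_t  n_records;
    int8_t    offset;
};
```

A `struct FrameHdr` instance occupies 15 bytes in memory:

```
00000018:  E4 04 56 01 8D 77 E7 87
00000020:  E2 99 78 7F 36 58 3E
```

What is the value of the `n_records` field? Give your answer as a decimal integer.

`n_records` follows `checksum` (8 B), `crc` (2 B), so it starts at offset 8 + 2 = 10 and occupies 4 bytes.
Bytes at offsets 10..13: 78 7F 36 58.
Little-endian stores the least-significant byte at the lowest address.
Reassemble most-significant byte first: 58 36 7F 78 → 0x58367F78.
0x58367F78 = 1479966584.

1479966584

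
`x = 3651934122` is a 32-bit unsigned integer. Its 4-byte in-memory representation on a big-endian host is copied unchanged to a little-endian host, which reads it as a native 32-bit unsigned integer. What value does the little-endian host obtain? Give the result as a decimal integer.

2853678297

3651934122 in 32-bit hexadecimal is 0xD9AC17AA.
Stored big-endian, the bytes at ascending addresses are D9 AC 17 AA.
Read back as little-endian, the first byte is least significant, giving 0xAA17ACD9.
0xAA17ACD9 = 2853678297.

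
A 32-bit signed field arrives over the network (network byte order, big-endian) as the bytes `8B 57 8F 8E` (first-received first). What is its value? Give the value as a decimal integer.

Big-endian stores the most-significant byte at the lowest address.
The bytes are already most-significant first: 0x8B578F8E.
Top bit is set, so as a signed 32-bit value this is 0x8B578F8E − 2^32 = -1957195890.

-1957195890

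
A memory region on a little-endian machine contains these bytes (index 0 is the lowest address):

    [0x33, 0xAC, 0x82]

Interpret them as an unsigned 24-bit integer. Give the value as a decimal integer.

8563763

Little-endian: lowest address holds the least-significant byte.
Reassemble most-significant byte first: 82 AC 33 → 0x82AC33.
0x82AC33 = 8563763.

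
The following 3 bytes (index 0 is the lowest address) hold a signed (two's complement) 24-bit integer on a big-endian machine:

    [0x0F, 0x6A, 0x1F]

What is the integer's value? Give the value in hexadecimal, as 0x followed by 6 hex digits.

0x0F6A1F

Big-endian stores the most-significant byte at the lowest address.
The bytes are already most-significant first: 0x0F6A1F.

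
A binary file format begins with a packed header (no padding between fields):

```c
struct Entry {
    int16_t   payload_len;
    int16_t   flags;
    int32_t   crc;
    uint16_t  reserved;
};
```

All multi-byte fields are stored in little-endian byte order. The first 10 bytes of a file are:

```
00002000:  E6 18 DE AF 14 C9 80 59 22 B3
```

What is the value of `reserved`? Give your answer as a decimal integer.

`reserved` follows `payload_len` (2 B), `flags` (2 B), `crc` (4 B), so it starts at offset 2 + 2 + 4 = 8 and occupies 2 bytes.
Bytes at offsets 8..9: 22 B3.
In little-endian order the low byte comes first in memory.
Reassemble most-significant byte first: B3 22 → 0xB322.
0xB322 = 45858.

45858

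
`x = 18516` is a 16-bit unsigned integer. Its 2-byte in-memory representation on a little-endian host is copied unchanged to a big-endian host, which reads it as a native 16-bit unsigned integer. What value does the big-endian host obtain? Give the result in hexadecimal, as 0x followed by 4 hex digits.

18516 in 16-bit hexadecimal is 0x4854.
Stored little-endian, the bytes at ascending addresses are 54 48.
Read back as big-endian, the last byte is least significant, giving 0x5448.

0x5448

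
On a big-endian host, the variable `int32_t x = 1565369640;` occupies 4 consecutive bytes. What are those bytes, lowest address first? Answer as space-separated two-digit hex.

1565369640 in hexadecimal, padded to 32 bits, is 0x5D4DA528.
Split into bytes (most-significant first): 5D 4D A5 28.
Big-endian: lowest address holds the most-significant byte.
So the memory order matches the most-significant-first order: 5D 4D A5 28.

5D 4D A5 28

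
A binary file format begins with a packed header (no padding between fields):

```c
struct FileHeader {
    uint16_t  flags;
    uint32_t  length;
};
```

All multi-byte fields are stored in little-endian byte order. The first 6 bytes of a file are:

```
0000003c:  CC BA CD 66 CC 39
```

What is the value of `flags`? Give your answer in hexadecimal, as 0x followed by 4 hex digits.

0xBACC

`flags` is the first field, at byte offset 0, occupying 2 bytes.
Bytes at offsets 0..1: CC BA.
In little-endian order the low byte comes first in memory.
Reassemble most-significant byte first: BA CC → 0xBACC.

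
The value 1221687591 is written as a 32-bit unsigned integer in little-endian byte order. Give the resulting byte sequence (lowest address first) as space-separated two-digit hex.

1221687591 in hexadecimal, padded to 32 bits, is 0x48D17927.
Split into bytes (most-significant first): 48 D1 79 27.
Little-endian stores the least-significant byte at the lowest address.
So at ascending addresses the bytes are 27 79 D1 48.

27 79 D1 48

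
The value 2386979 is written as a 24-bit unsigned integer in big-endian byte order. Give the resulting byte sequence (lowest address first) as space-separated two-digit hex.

24 6C 23

2386979 in hexadecimal, padded to 24 bits, is 0x246C23.
Split into bytes (most-significant first): 24 6C 23.
Big-endian stores the most-significant byte at the lowest address.
So the memory order matches the most-significant-first order: 24 6C 23.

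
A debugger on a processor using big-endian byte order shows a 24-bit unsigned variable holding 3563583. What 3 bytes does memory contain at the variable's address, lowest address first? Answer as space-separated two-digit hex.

36 60 3F

3563583 in hexadecimal, padded to 24 bits, is 0x36603F.
Split into bytes (most-significant first): 36 60 3F.
Big-endian stores the most-significant byte at the lowest address.
So the memory order matches the most-significant-first order: 36 60 3F.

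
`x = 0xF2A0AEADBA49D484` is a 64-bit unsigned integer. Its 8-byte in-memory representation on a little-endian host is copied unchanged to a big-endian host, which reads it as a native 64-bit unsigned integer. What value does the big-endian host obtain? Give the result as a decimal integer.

Stored little-endian, the bytes at ascending addresses are 84 D4 49 BA AD AE A0 F2.
Read back as big-endian, the last byte is least significant, giving 0x84D449BAADAEA0F2.
0x84D449BAADAEA0F2 = 9571356174195794162.

9571356174195794162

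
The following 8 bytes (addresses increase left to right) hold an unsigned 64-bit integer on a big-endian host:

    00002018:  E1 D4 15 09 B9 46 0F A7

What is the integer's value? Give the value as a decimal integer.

Big-endian: lowest address holds the most-significant byte.
The bytes are already most-significant first: 0xE1D41509B9460FA7.
0xE1D41509B9460FA7 = 16272654485103710119.

16272654485103710119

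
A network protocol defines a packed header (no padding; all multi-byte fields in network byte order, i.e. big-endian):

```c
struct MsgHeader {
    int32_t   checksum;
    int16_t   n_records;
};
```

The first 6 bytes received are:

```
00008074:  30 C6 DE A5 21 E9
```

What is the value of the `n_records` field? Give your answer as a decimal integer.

`n_records` follows `checksum` (4 bytes), so it starts at byte offset 4 and occupies 2 bytes.
Bytes at offsets 4..5: 21 E9.
Big-endian: lowest address holds the most-significant byte.
The bytes are already most-significant first: 0x21E9.
0x21E9 = 8681.

8681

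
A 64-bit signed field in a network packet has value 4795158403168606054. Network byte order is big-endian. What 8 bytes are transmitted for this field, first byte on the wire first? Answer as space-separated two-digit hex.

42 8B D3 29 6E 98 17 66

4795158403168606054 in hexadecimal, padded to 64 bits, is 0x428BD3296E981766.
Split into bytes (most-significant first): 42 8B D3 29 6E 98 17 66.
In big-endian order the high byte comes first in memory.
So the memory order matches the most-significant-first order: 42 8B D3 29 6E 98 17 66.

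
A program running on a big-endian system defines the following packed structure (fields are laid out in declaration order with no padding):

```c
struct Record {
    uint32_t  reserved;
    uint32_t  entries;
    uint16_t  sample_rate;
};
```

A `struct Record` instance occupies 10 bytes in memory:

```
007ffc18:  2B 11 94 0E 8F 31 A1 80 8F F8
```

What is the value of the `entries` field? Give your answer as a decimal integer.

2402394496

`entries` follows `reserved` (4 bytes), so it starts at byte offset 4 and occupies 4 bytes.
Bytes at offsets 4..7: 8F 31 A1 80.
Big-endian: lowest address holds the most-significant byte.
The bytes are already most-significant first: 0x8F31A180.
0x8F31A180 = 2402394496.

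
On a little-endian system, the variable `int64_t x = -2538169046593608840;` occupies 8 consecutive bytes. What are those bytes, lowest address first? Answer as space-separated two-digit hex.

78 63 E5 2D B3 9C C6 DC

Two's complement of -2538169046593608840 in 64 bits: 2538169046593608840 = 0x2339634CD21A9C88; invert → 0xDCC69CB32DE56377; add 1 → 0xDCC69CB32DE56378.
Split into bytes (most-significant first): DC C6 9C B3 2D E5 63 78.
Little-endian stores the least-significant byte at the lowest address.
So at ascending addresses the bytes are 78 63 E5 2D B3 9C C6 DC.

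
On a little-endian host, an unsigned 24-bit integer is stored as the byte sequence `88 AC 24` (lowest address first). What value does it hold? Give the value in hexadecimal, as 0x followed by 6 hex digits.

In little-endian order the low byte comes first in memory.
Reassemble most-significant byte first: 24 AC 88 → 0x24AC88.

0x24AC88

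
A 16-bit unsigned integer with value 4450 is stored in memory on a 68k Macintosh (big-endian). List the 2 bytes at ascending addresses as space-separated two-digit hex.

4450 in hexadecimal, padded to 16 bits, is 0x1162.
Split into bytes (most-significant first): 11 62.
Big-endian: lowest address holds the most-significant byte.
So the memory order matches the most-significant-first order: 11 62.

11 62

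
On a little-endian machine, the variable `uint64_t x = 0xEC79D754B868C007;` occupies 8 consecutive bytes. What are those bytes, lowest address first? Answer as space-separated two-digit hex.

Split into bytes (most-significant first): EC 79 D7 54 B8 68 C0 07.
In little-endian order the low byte comes first in memory.
So at ascending addresses the bytes are 07 C0 68 B8 54 D7 79 EC.

07 C0 68 B8 54 D7 79 EC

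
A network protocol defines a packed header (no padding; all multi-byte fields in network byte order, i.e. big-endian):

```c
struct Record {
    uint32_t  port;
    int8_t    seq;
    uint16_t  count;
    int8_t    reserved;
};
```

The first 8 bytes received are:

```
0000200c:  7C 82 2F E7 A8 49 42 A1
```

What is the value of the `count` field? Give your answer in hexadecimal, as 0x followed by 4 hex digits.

`count` follows `port` (4 B), `seq` (1 B), so it starts at offset 4 + 1 = 5 and occupies 2 bytes.
Bytes at offsets 5..6: 49 42.
Big-endian stores the most-significant byte at the lowest address.
The bytes are already most-significant first: 0x4942.

0x4942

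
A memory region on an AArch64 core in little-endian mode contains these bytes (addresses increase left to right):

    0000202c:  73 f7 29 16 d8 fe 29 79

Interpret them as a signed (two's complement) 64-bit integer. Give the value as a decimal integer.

8730789556672657267

Little-endian stores the least-significant byte at the lowest address.
Reassemble most-significant byte first: 79 29 FE D8 16 29 F7 73 → 0x7929FED81629F773.
0x7929FED81629F773 = 8730789556672657267.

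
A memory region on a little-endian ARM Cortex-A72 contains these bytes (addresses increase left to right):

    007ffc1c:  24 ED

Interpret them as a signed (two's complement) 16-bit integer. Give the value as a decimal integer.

Little-endian stores the least-significant byte at the lowest address.
Reassemble most-significant byte first: ED 24 → 0xED24.
Top bit is set, so as a signed 16-bit value this is 0xED24 − 2^16 = -4828.

-4828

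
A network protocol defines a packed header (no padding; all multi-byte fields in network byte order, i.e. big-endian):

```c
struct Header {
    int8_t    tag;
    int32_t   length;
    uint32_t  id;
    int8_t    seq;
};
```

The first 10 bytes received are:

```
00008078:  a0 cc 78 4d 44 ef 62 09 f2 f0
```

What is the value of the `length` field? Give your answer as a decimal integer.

-864531132

`length` follows `tag` (1 byte), so it starts at byte offset 1 and occupies 4 bytes.
Bytes at offsets 1..4: CC 78 4D 44.
Big-endian: lowest address holds the most-significant byte.
The bytes are already most-significant first: 0xCC784D44.
Top bit is set, so as a signed 32-bit value this is 0xCC784D44 − 2^32 = -864531132.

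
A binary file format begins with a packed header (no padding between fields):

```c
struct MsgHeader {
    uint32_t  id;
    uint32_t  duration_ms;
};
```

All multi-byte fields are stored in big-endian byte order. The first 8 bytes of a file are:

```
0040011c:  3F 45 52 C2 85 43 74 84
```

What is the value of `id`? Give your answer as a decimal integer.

`id` is the first field, at byte offset 0, occupying 4 bytes.
Bytes at offsets 0..3: 3F 45 52 C2.
Big-endian stores the most-significant byte at the lowest address.
The bytes are already most-significant first: 0x3F4552C2.
0x3F4552C2 = 1061507778.

1061507778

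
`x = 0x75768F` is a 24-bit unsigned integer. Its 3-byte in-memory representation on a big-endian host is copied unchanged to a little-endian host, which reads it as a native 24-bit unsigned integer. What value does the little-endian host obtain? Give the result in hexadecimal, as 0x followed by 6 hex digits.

Stored big-endian, the bytes at ascending addresses are 75 76 8F.
Read back as little-endian, the first byte is least significant, giving 0x8F7675.

0x8F7675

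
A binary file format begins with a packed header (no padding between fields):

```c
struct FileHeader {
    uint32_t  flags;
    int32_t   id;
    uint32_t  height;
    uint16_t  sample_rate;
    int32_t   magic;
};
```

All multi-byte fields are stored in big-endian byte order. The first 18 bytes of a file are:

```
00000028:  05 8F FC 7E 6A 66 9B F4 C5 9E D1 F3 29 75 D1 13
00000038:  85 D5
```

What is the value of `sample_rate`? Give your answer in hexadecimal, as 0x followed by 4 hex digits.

`sample_rate` follows `flags` (4 B), `id` (4 B), `height` (4 B), so it starts at offset 4 + 4 + 4 = 12 and occupies 2 bytes.
Bytes at offsets 12..13: 29 75.
In big-endian order the high byte comes first in memory.
The bytes are already most-significant first: 0x2975.

0x2975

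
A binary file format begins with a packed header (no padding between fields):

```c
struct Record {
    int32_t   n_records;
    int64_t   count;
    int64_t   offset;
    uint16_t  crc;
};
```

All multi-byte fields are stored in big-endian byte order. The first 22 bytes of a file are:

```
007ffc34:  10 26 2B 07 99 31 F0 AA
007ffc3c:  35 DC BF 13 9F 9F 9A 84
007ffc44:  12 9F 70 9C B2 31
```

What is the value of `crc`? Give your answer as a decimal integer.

`crc` follows `n_records` (4 B), `count` (8 B), `offset` (8 B), so it starts at offset 4 + 8 + 8 = 20 and occupies 2 bytes.
Bytes at offsets 20..21: B2 31.
Big-endian: lowest address holds the most-significant byte.
The bytes are already most-significant first: 0xB231.
0xB231 = 45617.

45617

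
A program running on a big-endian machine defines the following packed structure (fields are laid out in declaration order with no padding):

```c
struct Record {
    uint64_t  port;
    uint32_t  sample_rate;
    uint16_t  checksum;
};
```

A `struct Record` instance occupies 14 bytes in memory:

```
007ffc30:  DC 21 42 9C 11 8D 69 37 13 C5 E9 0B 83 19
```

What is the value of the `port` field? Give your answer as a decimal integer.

`port` is the first field, at byte offset 0, occupying 8 bytes.
Bytes at offsets 0..7: DC 21 42 9C 11 8D 69 37.
Big-endian stores the most-significant byte at the lowest address.
The bytes are already most-significant first: 0xDC21429C118D6937.
0xDC21429C118D6937 = 15862032600652409143.

15862032600652409143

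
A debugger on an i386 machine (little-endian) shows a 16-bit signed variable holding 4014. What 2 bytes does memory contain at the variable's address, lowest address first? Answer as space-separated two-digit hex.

4014 in hexadecimal, padded to 16 bits, is 0x0FAE.
Split into bytes (most-significant first): 0F AE.
In little-endian order the low byte comes first in memory.
So at ascending addresses the bytes are AE 0F.

AE 0F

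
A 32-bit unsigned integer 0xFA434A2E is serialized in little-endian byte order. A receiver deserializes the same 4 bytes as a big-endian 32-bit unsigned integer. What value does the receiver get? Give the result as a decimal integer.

776619002

Stored little-endian, the bytes at ascending addresses are 2E 4A 43 FA.
Read back as big-endian, the last byte is least significant, giving 0x2E4A43FA.
0x2E4A43FA = 776619002.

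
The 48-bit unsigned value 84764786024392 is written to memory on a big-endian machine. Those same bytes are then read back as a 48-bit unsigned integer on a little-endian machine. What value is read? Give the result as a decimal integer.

220864227710797

84764786024392 in 48-bit hexadecimal is 0x4D17D6F5DFC8.
Stored big-endian, the bytes at ascending addresses are 4D 17 D6 F5 DF C8.
Read back as little-endian, the first byte is least significant, giving 0xC8DFF5D6174D.
0xC8DFF5D6174D = 220864227710797.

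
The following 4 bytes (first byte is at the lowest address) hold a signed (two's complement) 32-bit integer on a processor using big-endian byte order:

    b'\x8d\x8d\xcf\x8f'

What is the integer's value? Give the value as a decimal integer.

Big-endian stores the most-significant byte at the lowest address.
The bytes are already most-significant first: 0x8D8DCF8F.
Top bit is set, so as a signed 32-bit value this is 0x8D8DCF8F − 2^32 = -1920086129.

-1920086129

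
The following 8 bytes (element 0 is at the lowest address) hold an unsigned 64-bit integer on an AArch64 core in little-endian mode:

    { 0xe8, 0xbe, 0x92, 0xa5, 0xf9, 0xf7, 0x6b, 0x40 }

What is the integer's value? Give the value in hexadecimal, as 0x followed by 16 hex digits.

0x406BF7F9A592BEE8

In little-endian order the low byte comes first in memory.
Reassemble most-significant byte first: 40 6B F7 F9 A5 92 BE E8 → 0x406BF7F9A592BEE8.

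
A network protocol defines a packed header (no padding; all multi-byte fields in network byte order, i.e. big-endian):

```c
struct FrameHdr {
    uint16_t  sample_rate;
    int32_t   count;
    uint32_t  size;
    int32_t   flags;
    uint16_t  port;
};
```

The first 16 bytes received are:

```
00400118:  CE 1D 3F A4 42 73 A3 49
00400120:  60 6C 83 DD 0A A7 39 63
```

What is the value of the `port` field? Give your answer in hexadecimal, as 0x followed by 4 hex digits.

0x3963

`port` follows `sample_rate` (2 B), `count` (4 B), `size` (4 B), `flags` (4 B), so it starts at offset 2 + 4 + 4 + 4 = 14 and occupies 2 bytes.
Bytes at offsets 14..15: 39 63.
Big-endian: lowest address holds the most-significant byte.
The bytes are already most-significant first: 0x3963.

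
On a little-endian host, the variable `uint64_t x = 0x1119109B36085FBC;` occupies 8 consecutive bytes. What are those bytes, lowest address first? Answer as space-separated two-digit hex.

Split into bytes (most-significant first): 11 19 10 9B 36 08 5F BC.
Little-endian stores the least-significant byte at the lowest address.
So at ascending addresses the bytes are BC 5F 08 36 9B 10 19 11.

BC 5F 08 36 9B 10 19 11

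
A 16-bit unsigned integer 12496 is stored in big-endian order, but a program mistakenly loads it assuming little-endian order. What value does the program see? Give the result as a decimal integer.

12496 in 16-bit hexadecimal is 0x30D0.
Stored big-endian, the bytes at ascending addresses are 30 D0.
Read back as little-endian, the first byte is least significant, giving 0xD030.
0xD030 = 53296.

53296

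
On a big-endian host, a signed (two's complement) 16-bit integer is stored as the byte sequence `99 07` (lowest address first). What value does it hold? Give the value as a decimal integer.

Big-endian: lowest address holds the most-significant byte.
The bytes are already most-significant first: 0x9907.
Top bit is set, so as a signed 16-bit value this is 0x9907 − 2^16 = -26361.

-26361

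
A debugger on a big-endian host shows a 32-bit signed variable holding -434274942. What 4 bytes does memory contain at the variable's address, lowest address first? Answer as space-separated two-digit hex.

E6 1D 7D 82

Two's complement of -434274942 in 32 bits: 434274942 = 0x19E2827E; invert → 0xE61D7D81; add 1 → 0xE61D7D82.
Split into bytes (most-significant first): E6 1D 7D 82.
Big-endian: lowest address holds the most-significant byte.
So the memory order matches the most-significant-first order: E6 1D 7D 82.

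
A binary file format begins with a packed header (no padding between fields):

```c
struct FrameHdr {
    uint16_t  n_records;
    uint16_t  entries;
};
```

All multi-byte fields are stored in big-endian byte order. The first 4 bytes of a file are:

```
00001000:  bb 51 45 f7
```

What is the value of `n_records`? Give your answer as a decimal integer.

47953

`n_records` is the first field, at byte offset 0, occupying 2 bytes.
Bytes at offsets 0..1: BB 51.
In big-endian order the high byte comes first in memory.
The bytes are already most-significant first: 0xBB51.
0xBB51 = 47953.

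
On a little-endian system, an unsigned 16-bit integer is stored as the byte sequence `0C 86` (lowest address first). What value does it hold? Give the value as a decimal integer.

Little-endian: lowest address holds the least-significant byte.
Reassemble most-significant byte first: 86 0C → 0x860C.
0x860C = 34316.

34316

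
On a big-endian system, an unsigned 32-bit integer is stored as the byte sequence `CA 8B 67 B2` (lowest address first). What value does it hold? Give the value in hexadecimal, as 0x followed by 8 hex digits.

0xCA8B67B2

Big-endian: lowest address holds the most-significant byte.
The bytes are already most-significant first: 0xCA8B67B2.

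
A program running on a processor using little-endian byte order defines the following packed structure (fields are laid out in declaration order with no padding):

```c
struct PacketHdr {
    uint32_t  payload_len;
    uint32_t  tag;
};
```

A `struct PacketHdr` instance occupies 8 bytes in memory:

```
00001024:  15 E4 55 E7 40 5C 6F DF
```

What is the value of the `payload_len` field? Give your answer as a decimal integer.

`payload_len` is the first field, at byte offset 0, occupying 4 bytes.
Bytes at offsets 0..3: 15 E4 55 E7.
Little-endian stores the least-significant byte at the lowest address.
Reassemble most-significant byte first: E7 55 E4 15 → 0xE755E415.
0xE755E415 = 3881165845.

3881165845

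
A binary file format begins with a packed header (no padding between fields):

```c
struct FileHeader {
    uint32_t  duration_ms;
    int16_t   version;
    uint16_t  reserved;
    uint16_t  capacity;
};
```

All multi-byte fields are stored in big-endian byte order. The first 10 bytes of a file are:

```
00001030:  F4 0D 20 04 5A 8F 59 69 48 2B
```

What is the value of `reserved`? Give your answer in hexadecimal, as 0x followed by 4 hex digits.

0x5969

`reserved` follows `duration_ms` (4 B), `version` (2 B), so it starts at offset 4 + 2 = 6 and occupies 2 bytes.
Bytes at offsets 6..7: 59 69.
In big-endian order the high byte comes first in memory.
The bytes are already most-significant first: 0x5969.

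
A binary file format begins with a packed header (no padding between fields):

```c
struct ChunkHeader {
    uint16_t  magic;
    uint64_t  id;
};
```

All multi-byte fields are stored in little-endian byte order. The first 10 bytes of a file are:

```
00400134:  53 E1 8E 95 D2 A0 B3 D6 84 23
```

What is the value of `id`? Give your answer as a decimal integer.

`id` follows `magic` (2 bytes), so it starts at byte offset 2 and occupies 8 bytes.
Bytes at offsets 2..9: 8E 95 D2 A0 B3 D6 84 23.
In little-endian order the low byte comes first in memory.
Reassemble most-significant byte first: 23 84 D6 B3 A0 D2 95 8E → 0x2384D6B3A0D2958E.
0x2384D6B3A0D2958E = 2559406555238929806.

2559406555238929806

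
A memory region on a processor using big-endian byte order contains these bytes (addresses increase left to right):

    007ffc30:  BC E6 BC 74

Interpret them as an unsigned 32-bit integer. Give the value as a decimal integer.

3169238132

Big-endian: lowest address holds the most-significant byte.
The bytes are already most-significant first: 0xBCE6BC74.
0xBCE6BC74 = 3169238132.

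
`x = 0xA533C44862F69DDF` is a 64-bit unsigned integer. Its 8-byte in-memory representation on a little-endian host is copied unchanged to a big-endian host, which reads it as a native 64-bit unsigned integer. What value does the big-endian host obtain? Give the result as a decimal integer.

16113305943789548453

Stored little-endian, the bytes at ascending addresses are DF 9D F6 62 48 C4 33 A5.
Read back as big-endian, the last byte is least significant, giving 0xDF9DF66248C433A5.
0xDF9DF66248C433A5 = 16113305943789548453.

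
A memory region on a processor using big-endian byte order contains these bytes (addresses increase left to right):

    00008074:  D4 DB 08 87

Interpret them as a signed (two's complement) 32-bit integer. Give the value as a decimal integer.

Big-endian: lowest address holds the most-significant byte.
The bytes are already most-significant first: 0xD4DB0887.
Top bit is set, so as a signed 32-bit value this is 0xD4DB0887 − 2^32 = -723842937.

-723842937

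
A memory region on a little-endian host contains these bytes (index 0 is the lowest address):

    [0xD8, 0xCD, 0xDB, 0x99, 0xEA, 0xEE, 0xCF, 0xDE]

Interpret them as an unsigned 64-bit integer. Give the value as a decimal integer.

In little-endian order the low byte comes first in memory.
Reassemble most-significant byte first: DE CF EE EA 99 DB CD D8 → 0xDECFEEEA99DBCDD8.
0xDECFEEEA99DBCDD8 = 16055313887970184664.

16055313887970184664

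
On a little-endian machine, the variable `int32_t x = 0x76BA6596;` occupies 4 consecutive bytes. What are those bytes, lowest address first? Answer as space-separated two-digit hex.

96 65 BA 76

Split into bytes (most-significant first): 76 BA 65 96.
In little-endian order the low byte comes first in memory.
So at ascending addresses the bytes are 96 65 BA 76.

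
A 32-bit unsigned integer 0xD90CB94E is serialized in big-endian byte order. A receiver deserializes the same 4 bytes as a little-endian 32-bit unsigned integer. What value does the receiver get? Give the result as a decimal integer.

Stored big-endian, the bytes at ascending addresses are D9 0C B9 4E.
Read back as little-endian, the first byte is least significant, giving 0x4EB90CD9.
0x4EB90CD9 = 1320750297.

1320750297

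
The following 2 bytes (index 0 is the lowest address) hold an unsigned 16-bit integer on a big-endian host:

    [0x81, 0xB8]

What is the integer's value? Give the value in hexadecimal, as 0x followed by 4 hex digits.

0x81B8

In big-endian order the high byte comes first in memory.
The bytes are already most-significant first: 0x81B8.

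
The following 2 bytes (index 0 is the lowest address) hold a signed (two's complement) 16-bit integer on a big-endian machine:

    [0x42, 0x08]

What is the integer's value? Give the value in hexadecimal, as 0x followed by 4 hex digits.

Big-endian stores the most-significant byte at the lowest address.
The bytes are already most-significant first: 0x4208.

0x4208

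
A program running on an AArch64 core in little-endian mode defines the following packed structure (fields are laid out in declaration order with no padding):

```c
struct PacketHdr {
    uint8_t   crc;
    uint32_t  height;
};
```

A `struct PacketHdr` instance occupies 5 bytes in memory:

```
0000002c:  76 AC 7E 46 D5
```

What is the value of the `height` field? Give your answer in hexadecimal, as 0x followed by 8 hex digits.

`height` follows `crc` (1 byte), so it starts at byte offset 1 and occupies 4 bytes.
Bytes at offsets 1..4: AC 7E 46 D5.
In little-endian order the low byte comes first in memory.
Reassemble most-significant byte first: D5 46 7E AC → 0xD5467EAC.

0xD5467EAC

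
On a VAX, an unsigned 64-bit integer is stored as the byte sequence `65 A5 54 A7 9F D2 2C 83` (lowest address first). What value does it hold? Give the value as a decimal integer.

Little-endian: lowest address holds the least-significant byte.
Reassemble most-significant byte first: 83 2C D2 9F A7 54 A5 65 → 0x832CD29FA754A565.
0x832CD29FA754A565 = 9452161301092803941.

9452161301092803941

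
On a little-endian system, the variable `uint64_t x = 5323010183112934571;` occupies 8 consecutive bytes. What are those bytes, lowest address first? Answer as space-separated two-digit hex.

5323010183112934571 in hexadecimal, padded to 64 bits, is 0x49DF218F1C3BC4AB.
Split into bytes (most-significant first): 49 DF 21 8F 1C 3B C4 AB.
Little-endian: lowest address holds the least-significant byte.
So at ascending addresses the bytes are AB C4 3B 1C 8F 21 DF 49.

AB C4 3B 1C 8F 21 DF 49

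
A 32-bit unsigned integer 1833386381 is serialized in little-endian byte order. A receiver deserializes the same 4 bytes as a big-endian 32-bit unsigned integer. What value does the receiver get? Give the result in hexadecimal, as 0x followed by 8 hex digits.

1833386381 in 32-bit hexadecimal is 0x6D47418D.
Stored little-endian, the bytes at ascending addresses are 8D 41 47 6D.
Read back as big-endian, the last byte is least significant, giving 0x8D41476D.

0x8D41476D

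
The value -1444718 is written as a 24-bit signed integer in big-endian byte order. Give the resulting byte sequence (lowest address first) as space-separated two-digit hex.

Two's complement of -1444718 in 24 bits: 1444718 = 0x160B6E; invert → 0xE9F491; add 1 → 0xE9F492.
Split into bytes (most-significant first): E9 F4 92.
Big-endian: lowest address holds the most-significant byte.
So the memory order matches the most-significant-first order: E9 F4 92.

E9 F4 92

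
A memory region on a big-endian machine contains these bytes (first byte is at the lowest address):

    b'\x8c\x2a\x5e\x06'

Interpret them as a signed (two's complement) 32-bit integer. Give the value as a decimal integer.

-1943380474

In big-endian order the high byte comes first in memory.
The bytes are already most-significant first: 0x8C2A5E06.
Top bit is set, so as a signed 32-bit value this is 0x8C2A5E06 − 2^32 = -1943380474.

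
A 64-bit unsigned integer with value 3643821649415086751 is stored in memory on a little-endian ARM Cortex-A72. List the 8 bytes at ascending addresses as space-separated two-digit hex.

9F A2 43 FE 7B 74 91 32

3643821649415086751 in hexadecimal, padded to 64 bits, is 0x3291747BFE43A29F.
Split into bytes (most-significant first): 32 91 74 7B FE 43 A2 9F.
In little-endian order the low byte comes first in memory.
So at ascending addresses the bytes are 9F A2 43 FE 7B 74 91 32.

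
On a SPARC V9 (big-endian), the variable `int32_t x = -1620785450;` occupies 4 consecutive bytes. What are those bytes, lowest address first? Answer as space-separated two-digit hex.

Two's complement of -1620785450 in 32 bits: 1620785450 = 0x609B392A; invert → 0x9F64C6D5; add 1 → 0x9F64C6D6.
Split into bytes (most-significant first): 9F 64 C6 D6.
Big-endian stores the most-significant byte at the lowest address.
So the memory order matches the most-significant-first order: 9F 64 C6 D6.

9F 64 C6 D6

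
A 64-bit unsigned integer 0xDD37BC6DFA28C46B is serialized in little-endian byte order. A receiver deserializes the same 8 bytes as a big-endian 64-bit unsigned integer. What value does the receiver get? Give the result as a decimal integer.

Stored little-endian, the bytes at ascending addresses are 6B C4 28 FA 6D BC 37 DD.
Read back as big-endian, the last byte is least significant, giving 0x6BC428FA6DBC37DD.
0x6BC428FA6DBC37DD = 7765376713541564381.

7765376713541564381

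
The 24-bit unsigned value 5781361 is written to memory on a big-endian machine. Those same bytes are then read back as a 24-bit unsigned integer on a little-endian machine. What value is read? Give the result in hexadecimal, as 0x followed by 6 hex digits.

0x713758

5781361 in 24-bit hexadecimal is 0x583771.
Stored big-endian, the bytes at ascending addresses are 58 37 71.
Read back as little-endian, the first byte is least significant, giving 0x713758.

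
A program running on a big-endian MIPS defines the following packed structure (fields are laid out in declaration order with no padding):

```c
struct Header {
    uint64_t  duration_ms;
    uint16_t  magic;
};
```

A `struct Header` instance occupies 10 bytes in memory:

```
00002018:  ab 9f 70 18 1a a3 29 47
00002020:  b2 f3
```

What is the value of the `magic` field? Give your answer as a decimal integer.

`magic` follows `duration_ms` (8 bytes), so it starts at byte offset 8 and occupies 2 bytes.
Bytes at offsets 8..9: B2 F3.
In big-endian order the high byte comes first in memory.
The bytes are already most-significant first: 0xB2F3.
0xB2F3 = 45811.

45811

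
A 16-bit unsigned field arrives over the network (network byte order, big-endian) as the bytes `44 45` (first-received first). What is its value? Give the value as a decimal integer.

17477

In big-endian order the high byte comes first in memory.
The bytes are already most-significant first: 0x4445.
0x4445 = 17477.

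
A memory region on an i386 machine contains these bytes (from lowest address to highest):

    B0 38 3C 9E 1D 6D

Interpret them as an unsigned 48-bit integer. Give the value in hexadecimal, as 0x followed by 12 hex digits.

0x6D1D9E3C38B0

In little-endian order the low byte comes first in memory.
Reassemble most-significant byte first: 6D 1D 9E 3C 38 B0 → 0x6D1D9E3C38B0.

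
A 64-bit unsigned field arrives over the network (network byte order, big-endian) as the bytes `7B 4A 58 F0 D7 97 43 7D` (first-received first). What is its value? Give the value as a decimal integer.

In big-endian order the high byte comes first in memory.
The bytes are already most-significant first: 0x7B4A58F0D797437D.
0x7B4A58F0D797437D = 8884011006374134653.

8884011006374134653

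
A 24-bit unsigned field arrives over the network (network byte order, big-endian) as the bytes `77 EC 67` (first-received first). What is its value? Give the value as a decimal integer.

Big-endian stores the most-significant byte at the lowest address.
The bytes are already most-significant first: 0x77EC67.
0x77EC67 = 7859303.

7859303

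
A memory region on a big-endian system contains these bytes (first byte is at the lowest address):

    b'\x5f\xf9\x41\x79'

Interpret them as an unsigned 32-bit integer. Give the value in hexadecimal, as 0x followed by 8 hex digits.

0x5FF94179

Big-endian stores the most-significant byte at the lowest address.
The bytes are already most-significant first: 0x5FF94179.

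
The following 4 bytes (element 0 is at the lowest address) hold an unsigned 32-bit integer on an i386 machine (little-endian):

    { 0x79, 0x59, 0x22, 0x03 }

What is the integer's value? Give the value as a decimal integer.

Little-endian stores the least-significant byte at the lowest address.
Reassemble most-significant byte first: 03 22 59 79 → 0x03225979.
0x03225979 = 52582777.

52582777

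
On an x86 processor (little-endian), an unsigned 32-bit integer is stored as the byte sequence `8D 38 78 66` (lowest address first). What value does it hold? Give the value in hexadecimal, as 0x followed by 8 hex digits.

0x6678388D

Little-endian: lowest address holds the least-significant byte.
Reassemble most-significant byte first: 66 78 38 8D → 0x6678388D.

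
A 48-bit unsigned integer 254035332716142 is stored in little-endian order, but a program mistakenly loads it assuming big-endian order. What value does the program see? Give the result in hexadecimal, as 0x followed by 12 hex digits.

0x6E56C4350BE7

254035332716142 in 48-bit hexadecimal is 0xE70B35C4566E.
Stored little-endian, the bytes at ascending addresses are 6E 56 C4 35 0B E7.
Read back as big-endian, the last byte is least significant, giving 0x6E56C4350BE7.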